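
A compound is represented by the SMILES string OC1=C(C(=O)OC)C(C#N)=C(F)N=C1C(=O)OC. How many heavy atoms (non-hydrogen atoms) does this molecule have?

Every atom symbol written in the SMILES (organic subset) is one heavy atom; implicit H are not written.
Heavy atoms by element → C:10, F:1, N:2, O:5.
Total: 18.

18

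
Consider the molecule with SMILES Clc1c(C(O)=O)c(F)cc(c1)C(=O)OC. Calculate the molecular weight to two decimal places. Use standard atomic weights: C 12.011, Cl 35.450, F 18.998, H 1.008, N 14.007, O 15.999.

232.59 g/mol

First, the molecular formula is C9H6ClFO4 (counting implicit H from valence).
  C: 9 × 12.011 = 108.099
  Cl: 1 × 35.450 = 35.450
  F: 1 × 18.998 = 18.998
  H: 6 × 1.008 = 6.048
  O: 4 × 15.999 = 63.996
Sum: 9×12.011 + 1×35.450 + 1×18.998 + 6×1.008 + 4×15.999 = 232.591 → 232.59 g/mol.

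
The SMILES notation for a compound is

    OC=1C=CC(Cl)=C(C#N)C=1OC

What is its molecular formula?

C8H6ClNO2

Walk through each heavy atom and fill implicit hydrogens from standard valence (C 4, N 3, O 2, S 2, halogen 1):
  atom 1: O, bond orders sum to 1 (valence 2) → 1 H
  atom 2: C, bond orders sum to 4 (valence 4) → 0 H
  atom 3: C, bond orders sum to 3 (valence 4) → 1 H
  atom 4: C, bond orders sum to 3 (valence 4) → 1 H
  atom 5: C, bond orders sum to 4 (valence 4) → 0 H
  atom 6: Cl (halogen, monovalent) → 0 H
  atom 7: C, bond orders sum to 4 (valence 4) → 0 H
  atom 8: C, bond orders sum to 4 (valence 4) → 0 H
  atom 9: N, bond orders sum to 3 (valence 3) → 0 H
  atom 10: C, bond orders sum to 4 (valence 4) → 0 H
  atom 11: O, bond orders sum to 2 (valence 2) → 0 H
  atom 12: C, bond orders sum to 1 (valence 4) → 3 H
Totals → C:8, H:6, Cl:1, N:1, O:2.
In Hill order: C8H6ClNO2.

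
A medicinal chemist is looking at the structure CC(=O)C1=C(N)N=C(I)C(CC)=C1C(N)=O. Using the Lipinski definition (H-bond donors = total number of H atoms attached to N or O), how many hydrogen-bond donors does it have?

4

Donors: find every N or O and count the H atoms it carries.
  atom 3 (O): bond orders sum to 2 → 0 H
  atom 6 (N): bond orders sum to 1 → 2 H
  atom 7 (N): bond orders sum to 3 → 0 H
  atom 15 (N): bond orders sum to 1 → 2 H
  atom 16 (O): bond orders sum to 2 → 0 H
Lipinski HBD = 4.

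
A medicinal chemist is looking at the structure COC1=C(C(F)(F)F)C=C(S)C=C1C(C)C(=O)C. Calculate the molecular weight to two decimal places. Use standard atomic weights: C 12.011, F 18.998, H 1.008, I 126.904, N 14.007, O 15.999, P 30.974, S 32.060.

First, the molecular formula is C12H13F3O2S (counting implicit H from valence).
  C: 12 × 12.011 = 144.132
  F: 3 × 18.998 = 56.994
  H: 13 × 1.008 = 13.104
  O: 2 × 15.999 = 31.998
  S: 1 × 32.060 = 32.060
Sum: 12×12.011 + 3×18.998 + 13×1.008 + 2×15.999 + 1×32.060 = 278.288 → 278.29 g/mol.

278.29 g/mol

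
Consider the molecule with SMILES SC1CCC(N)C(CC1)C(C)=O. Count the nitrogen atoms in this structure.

Scan the SMILES for N atoms (remember two-letter symbols like Cl and Br are single atoms).
Nitrogen count: 1.

1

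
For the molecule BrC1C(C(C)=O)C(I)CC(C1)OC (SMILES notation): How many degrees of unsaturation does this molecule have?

2

Molecular formula: C9H14BrIO2.
DoU = (2C + 2 + N − H − X) / 2, where X is the halogen count and O/S are ignored.
    = (2·9 + 2 + 0 − 14 − 2) / 2 = 4 / 2 = 2.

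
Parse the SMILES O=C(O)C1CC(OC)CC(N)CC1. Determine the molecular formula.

C9H17NO3

Walk through each heavy atom and fill implicit hydrogens from standard valence (C 4, N 3, O 2, S 2, halogen 1):
  atom 1: O, bond orders sum to 2 (valence 2) → 0 H
  atom 2: C, bond orders sum to 4 (valence 4) → 0 H
  atom 3: O, bond orders sum to 1 (valence 2) → 1 H
  atom 4: C, bond orders sum to 3 (valence 4) → 1 H
  atom 5: C, bond orders sum to 2 (valence 4) → 2 H
  atom 6: C, bond orders sum to 3 (valence 4) → 1 H
  atom 7: O, bond orders sum to 2 (valence 2) → 0 H
  atom 8: C, bond orders sum to 1 (valence 4) → 3 H
  atom 9: C, bond orders sum to 2 (valence 4) → 2 H
  atom 10: C, bond orders sum to 3 (valence 4) → 1 H
  atom 11: N, bond orders sum to 1 (valence 3) → 2 H
  atom 12: C, bond orders sum to 2 (valence 4) → 2 H
  atom 13: C, bond orders sum to 2 (valence 4) → 2 H
Totals → C:9, H:17, N:1, O:3.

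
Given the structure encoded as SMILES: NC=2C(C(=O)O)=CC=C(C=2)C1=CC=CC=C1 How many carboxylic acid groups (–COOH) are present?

The carboxylic acid motif appears at heavy-atom position 4 in the SMILES.
Other groups present: 1 primary amine.
Carboxylic acid count: 1.

1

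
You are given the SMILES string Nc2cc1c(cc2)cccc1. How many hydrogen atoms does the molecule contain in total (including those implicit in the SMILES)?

Walk through each heavy atom and fill implicit hydrogens from standard valence (C 4, N 3, O 2, S 2, halogen 1); for lowercase aromatic atoms, an aromatic c carries 1 H when it has two neighbours and 0 H with three, and aromatic n carries 0 H:
  atom 1: N, bond orders sum to 1 (valence 3) → 2 H
  atom 2: aromatic c, 3 neighbours → 0 H
  atom 3: aromatic c, 2 neighbours → 1 H
  atom 4: aromatic c, 3 neighbours → 0 H
  atom 5: aromatic c, 3 neighbours → 0 H
  atom 6: aromatic c, 2 neighbours → 1 H
  atom 7: aromatic c, 2 neighbours → 1 H
  atom 8: aromatic c, 2 neighbours → 1 H
  atom 9: aromatic c, 2 neighbours → 1 H
  atom 10: aromatic c, 2 neighbours → 1 H
  atom 11: aromatic c, 2 neighbours → 1 H
Total hydrogens: 9.

9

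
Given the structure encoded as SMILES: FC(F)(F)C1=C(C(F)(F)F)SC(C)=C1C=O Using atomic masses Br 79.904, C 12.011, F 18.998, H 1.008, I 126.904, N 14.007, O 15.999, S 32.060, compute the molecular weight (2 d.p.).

First, the molecular formula is C8H4F6OS (counting implicit H from valence).
  C: 8 × 12.011 = 96.088
  F: 6 × 18.998 = 113.988
  H: 4 × 1.008 = 4.032
  O: 1 × 15.999 = 15.999
  S: 1 × 32.060 = 32.060
Sum: 8×12.011 + 6×18.998 + 4×1.008 + 1×15.999 + 1×32.060 = 262.167 → 262.17 g/mol.

262.17 g/mol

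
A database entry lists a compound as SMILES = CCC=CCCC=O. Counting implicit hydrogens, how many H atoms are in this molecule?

Walk through each heavy atom and fill implicit hydrogens from standard valence (C 4, N 3, O 2, S 2, halogen 1):
  atom 1: C, bond orders sum to 1 (valence 4) → 3 H
  atom 2: C, bond orders sum to 2 (valence 4) → 2 H
  atom 3: C, bond orders sum to 3 (valence 4) → 1 H
  atom 4: C, bond orders sum to 3 (valence 4) → 1 H
  atom 5: C, bond orders sum to 2 (valence 4) → 2 H
  atom 6: C, bond orders sum to 2 (valence 4) → 2 H
  atom 7: C, bond orders sum to 3 (valence 4) → 1 H
  atom 8: O, bond orders sum to 2 (valence 2) → 0 H
Total hydrogens: 12.

12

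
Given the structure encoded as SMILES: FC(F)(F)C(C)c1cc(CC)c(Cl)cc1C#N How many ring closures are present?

In SMILES, each pair of matching ring-closure digits denotes one ring-closing bond; the number of such bonds equals the number of independent rings.
Ring-closure bonds here: 1.

1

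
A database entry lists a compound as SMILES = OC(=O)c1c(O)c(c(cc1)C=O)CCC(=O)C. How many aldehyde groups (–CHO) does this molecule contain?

The aldehyde motif appears at heavy-atom position 11 in the SMILES.
Other groups present: 1 carboxylic acid, 1 hydroxyl, 1 ketone.
Aldehyde count: 1.

1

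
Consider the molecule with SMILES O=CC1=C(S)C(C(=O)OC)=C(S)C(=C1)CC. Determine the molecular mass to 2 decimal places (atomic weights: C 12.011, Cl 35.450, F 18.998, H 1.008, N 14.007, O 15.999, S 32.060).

256.33 g/mol

First, the molecular formula is C11H12O3S2 (counting implicit H from valence).
  C: 11 × 12.011 = 132.121
  H: 12 × 1.008 = 12.096
  O: 3 × 15.999 = 47.997
  S: 2 × 32.060 = 64.120
Sum: 11×12.011 + 12×1.008 + 3×15.999 + 2×32.060 = 256.334 → 256.33 g/mol.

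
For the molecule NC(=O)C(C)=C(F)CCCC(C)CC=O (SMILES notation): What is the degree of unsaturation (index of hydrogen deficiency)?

Molecular formula: C11H18FNO2.
DoU = (2C + 2 + N − H − X) / 2, where X is the halogen count and O/S are ignored.
    = (2·11 + 2 + 1 − 18 − 1) / 2 = 6 / 2 = 3.

3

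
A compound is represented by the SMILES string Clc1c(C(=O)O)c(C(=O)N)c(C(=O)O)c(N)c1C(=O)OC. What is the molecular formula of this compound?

Walk through each heavy atom and fill implicit hydrogens from standard valence (C 4, N 3, O 2, S 2, halogen 1); for lowercase aromatic atoms, an aromatic c carries 1 H when it has two neighbours and 0 H with three, and aromatic n carries 0 H:
  atom 1: Cl (halogen, monovalent) → 0 H
  atom 2: aromatic c, 3 neighbours → 0 H
  atom 3: aromatic c, 3 neighbours → 0 H
  atom 4: C, bond orders sum to 4 (valence 4) → 0 H
  atom 5: O, bond orders sum to 2 (valence 2) → 0 H
  atom 6: O, bond orders sum to 1 (valence 2) → 1 H
  atom 7: aromatic c, 3 neighbours → 0 H
  atom 8: C, bond orders sum to 4 (valence 4) → 0 H
  atom 9: O, bond orders sum to 2 (valence 2) → 0 H
  atom 10: N, bond orders sum to 1 (valence 3) → 2 H
  atom 11: aromatic c, 3 neighbours → 0 H
  atom 12: C, bond orders sum to 4 (valence 4) → 0 H
  atom 13: O, bond orders sum to 2 (valence 2) → 0 H
  atom 14: O, bond orders sum to 1 (valence 2) → 1 H
  atom 15: aromatic c, 3 neighbours → 0 H
  atom 16: N, bond orders sum to 1 (valence 3) → 2 H
  atom 17: aromatic c, 3 neighbours → 0 H
  atom 18: C, bond orders sum to 4 (valence 4) → 0 H
  atom 19: O, bond orders sum to 2 (valence 2) → 0 H
  atom 20: O, bond orders sum to 2 (valence 2) → 0 H
  atom 21: C, bond orders sum to 1 (valence 4) → 3 H
Totals → C:11, H:9, Cl:1, N:2, O:7.
In Hill order: C11H9ClN2O7.

C11H9ClN2O7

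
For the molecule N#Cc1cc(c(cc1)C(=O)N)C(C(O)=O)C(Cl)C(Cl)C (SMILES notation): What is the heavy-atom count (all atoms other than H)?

Every atom symbol written in the SMILES (organic subset) is one heavy atom; implicit H are not written.
Heavy atoms by element → C:13, Cl:2, N:2, O:3.
Total: 20.

20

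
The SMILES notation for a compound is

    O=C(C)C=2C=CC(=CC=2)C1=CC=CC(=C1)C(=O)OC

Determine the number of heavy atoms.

Every atom symbol written in the SMILES (organic subset) is one heavy atom; implicit H are not written.
Heavy atoms by element → C:16, O:3.
Total: 19.

19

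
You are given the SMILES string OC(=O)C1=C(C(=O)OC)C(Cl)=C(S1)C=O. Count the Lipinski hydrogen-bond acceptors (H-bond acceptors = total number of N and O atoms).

5

N atoms: 0; O atoms: 5.
Lipinski HBA = 0 + 5 = 5.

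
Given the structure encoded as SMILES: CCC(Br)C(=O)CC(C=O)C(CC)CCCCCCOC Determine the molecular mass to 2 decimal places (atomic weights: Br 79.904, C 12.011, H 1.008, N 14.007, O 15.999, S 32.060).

363.34 g/mol

First, the molecular formula is C17H31BrO3 (counting implicit H from valence).
  Br: 1 × 79.904 = 79.904
  C: 17 × 12.011 = 204.187
  H: 31 × 1.008 = 31.248
  O: 3 × 15.999 = 47.997
Sum: 1×79.904 + 17×12.011 + 31×1.008 + 3×15.999 = 363.336 → 363.34 g/mol.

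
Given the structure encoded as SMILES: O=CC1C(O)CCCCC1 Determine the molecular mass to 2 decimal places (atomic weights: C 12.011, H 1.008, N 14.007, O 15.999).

142.20 g/mol

First, the molecular formula is C8H14O2 (counting implicit H from valence).
  C: 8 × 12.011 = 96.088
  H: 14 × 1.008 = 14.112
  O: 2 × 15.999 = 31.998
Sum: 8×12.011 + 14×1.008 + 2×15.999 = 142.198 → 142.20 g/mol.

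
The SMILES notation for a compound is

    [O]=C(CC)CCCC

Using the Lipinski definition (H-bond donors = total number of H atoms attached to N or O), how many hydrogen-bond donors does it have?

0

Donors: find every N or O and count the H atoms it carries.
  atom 1 (O): bond orders sum to 2 → 0 H
Lipinski HBD = 0.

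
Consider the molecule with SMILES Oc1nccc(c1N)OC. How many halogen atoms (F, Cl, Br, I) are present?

Scan the SMILES for the halogen motif — none present.
Groups that are present: 1 ether, 1 hydroxyl, 1 primary amine.

0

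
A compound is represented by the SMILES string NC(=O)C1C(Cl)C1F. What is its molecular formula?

Walk through each heavy atom and fill implicit hydrogens from standard valence (C 4, N 3, O 2, S 2, halogen 1):
  atom 1: N, bond orders sum to 1 (valence 3) → 2 H
  atom 2: C, bond orders sum to 4 (valence 4) → 0 H
  atom 3: O, bond orders sum to 2 (valence 2) → 0 H
  atom 4: C, bond orders sum to 3 (valence 4) → 1 H
  atom 5: C, bond orders sum to 3 (valence 4) → 1 H
  atom 6: Cl (halogen, monovalent) → 0 H
  atom 7: C, bond orders sum to 3 (valence 4) → 1 H
  atom 8: F (halogen, monovalent) → 0 H
Totals → C:4, H:5, Cl:1, F:1, N:1, O:1.

C4H5ClFNO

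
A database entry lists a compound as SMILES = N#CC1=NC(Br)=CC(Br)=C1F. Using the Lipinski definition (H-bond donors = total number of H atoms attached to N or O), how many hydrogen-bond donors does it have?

Donors: find every N or O and count the H atoms it carries.
  atom 1 (N): bond orders sum to 3 → 0 H
  atom 4 (N): bond orders sum to 3 → 0 H
Lipinski HBD = 0.

0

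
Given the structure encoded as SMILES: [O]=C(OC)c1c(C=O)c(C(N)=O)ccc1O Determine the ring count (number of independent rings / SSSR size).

1

In SMILES, each pair of matching ring-closure digits denotes one ring-closing bond; the number of such bonds equals the number of independent rings.
Ring-closure bonds here: 1.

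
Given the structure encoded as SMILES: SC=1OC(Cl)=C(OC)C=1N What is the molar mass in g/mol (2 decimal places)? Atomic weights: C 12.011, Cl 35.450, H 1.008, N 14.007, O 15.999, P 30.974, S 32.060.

179.62 g/mol

First, the molecular formula is C5H6ClNO2S (counting implicit H from valence).
  C: 5 × 12.011 = 60.055
  Cl: 1 × 35.450 = 35.450
  H: 6 × 1.008 = 6.048
  N: 1 × 14.007 = 14.007
  O: 2 × 15.999 = 31.998
  S: 1 × 32.060 = 32.060
Sum: 5×12.011 + 1×35.450 + 6×1.008 + 1×14.007 + 2×15.999 + 1×32.060 = 179.618 → 179.62 g/mol.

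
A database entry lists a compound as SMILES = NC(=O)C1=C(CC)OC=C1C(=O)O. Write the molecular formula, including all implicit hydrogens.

C8H9NO4

Walk through each heavy atom and fill implicit hydrogens from standard valence (C 4, N 3, O 2, S 2, halogen 1):
  atom 1: N, bond orders sum to 1 (valence 3) → 2 H
  atom 2: C, bond orders sum to 4 (valence 4) → 0 H
  atom 3: O, bond orders sum to 2 (valence 2) → 0 H
  atom 4: C, bond orders sum to 4 (valence 4) → 0 H
  atom 5: C, bond orders sum to 4 (valence 4) → 0 H
  atom 6: C, bond orders sum to 2 (valence 4) → 2 H
  atom 7: C, bond orders sum to 1 (valence 4) → 3 H
  atom 8: O, bond orders sum to 2 (valence 2) → 0 H
  atom 9: C, bond orders sum to 3 (valence 4) → 1 H
  atom 10: C, bond orders sum to 4 (valence 4) → 0 H
  atom 11: C, bond orders sum to 4 (valence 4) → 0 H
  atom 12: O, bond orders sum to 2 (valence 2) → 0 H
  atom 13: O, bond orders sum to 1 (valence 2) → 1 H
Totals → C:8, H:9, N:1, O:4.
In Hill order: C8H9NO4.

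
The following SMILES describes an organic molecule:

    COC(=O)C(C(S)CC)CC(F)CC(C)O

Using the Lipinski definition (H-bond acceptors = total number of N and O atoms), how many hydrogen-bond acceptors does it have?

N atoms: 0; O atoms: 3.
Lipinski HBA = 0 + 3 = 3.

3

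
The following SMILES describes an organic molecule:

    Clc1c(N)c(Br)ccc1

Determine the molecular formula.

C6H5BrClN

Walk through each heavy atom and fill implicit hydrogens from standard valence (C 4, N 3, O 2, S 2, halogen 1); for lowercase aromatic atoms, an aromatic c carries 1 H when it has two neighbours and 0 H with three, and aromatic n carries 0 H:
  atom 1: Cl (halogen, monovalent) → 0 H
  atom 2: aromatic c, 3 neighbours → 0 H
  atom 3: aromatic c, 3 neighbours → 0 H
  atom 4: N, bond orders sum to 1 (valence 3) → 2 H
  atom 5: aromatic c, 3 neighbours → 0 H
  atom 6: Br (halogen, monovalent) → 0 H
  atom 7: aromatic c, 2 neighbours → 1 H
  atom 8: aromatic c, 2 neighbours → 1 H
  atom 9: aromatic c, 2 neighbours → 1 H
Totals → C:6, H:5, Br:1, Cl:1, N:1.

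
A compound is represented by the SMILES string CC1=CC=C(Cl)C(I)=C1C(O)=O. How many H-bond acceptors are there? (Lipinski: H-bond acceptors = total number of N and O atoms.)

N atoms: 0; O atoms: 2.
Lipinski HBA = 0 + 2 = 2.

2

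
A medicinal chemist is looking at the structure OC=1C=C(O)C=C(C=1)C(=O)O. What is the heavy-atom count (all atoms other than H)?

Every atom symbol written in the SMILES (organic subset) is one heavy atom; implicit H are not written.
Heavy atoms by element → C:7, O:4.
Total: 11.

11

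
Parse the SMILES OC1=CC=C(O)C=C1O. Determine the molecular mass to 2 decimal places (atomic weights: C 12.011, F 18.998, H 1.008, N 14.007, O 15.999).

126.11 g/mol

First, the molecular formula is C6H6O3 (counting implicit H from valence).
  C: 6 × 12.011 = 72.066
  H: 6 × 1.008 = 6.048
  O: 3 × 15.999 = 47.997
Sum: 6×12.011 + 6×1.008 + 3×15.999 = 126.111 → 126.11 g/mol.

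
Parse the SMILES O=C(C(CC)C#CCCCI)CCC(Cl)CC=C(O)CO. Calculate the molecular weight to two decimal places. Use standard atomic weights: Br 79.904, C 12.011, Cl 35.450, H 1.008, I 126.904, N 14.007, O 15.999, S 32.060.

First, the molecular formula is C16H24ClIO3 (counting implicit H from valence).
  C: 16 × 12.011 = 192.176
  Cl: 1 × 35.450 = 35.450
  H: 24 × 1.008 = 24.192
  I: 1 × 126.904 = 126.904
  O: 3 × 15.999 = 47.997
Sum: 16×12.011 + 1×35.450 + 24×1.008 + 1×126.904 + 3×15.999 = 426.719 → 426.72 g/mol.

426.72 g/mol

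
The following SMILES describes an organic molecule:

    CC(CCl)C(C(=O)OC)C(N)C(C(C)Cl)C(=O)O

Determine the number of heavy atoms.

Every atom symbol written in the SMILES (organic subset) is one heavy atom; implicit H are not written.
Heavy atoms by element → C:11, Cl:2, N:1, O:4.
Total: 18.

18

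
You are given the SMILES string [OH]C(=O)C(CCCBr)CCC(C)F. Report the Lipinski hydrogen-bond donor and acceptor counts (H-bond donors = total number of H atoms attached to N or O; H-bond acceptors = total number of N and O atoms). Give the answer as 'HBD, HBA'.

Donors: find every N or O and count the H atoms it carries.
  atom 1 (O): bond orders sum to 1 → 1 H
  atom 3 (O): bond orders sum to 2 → 0 H
Lipinski HBD = 1.
Acceptors: N atoms = 0, O atoms = 2 → HBA = 2.

1, 2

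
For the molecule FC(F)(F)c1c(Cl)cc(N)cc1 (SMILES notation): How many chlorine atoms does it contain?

Scan the SMILES for Cl atoms (remember two-letter symbols like Cl and Br are single atoms).
Chlorine count: 1.

1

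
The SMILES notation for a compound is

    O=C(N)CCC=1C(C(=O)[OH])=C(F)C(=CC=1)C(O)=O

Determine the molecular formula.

Walk through each heavy atom and fill implicit hydrogens from standard valence (C 4, N 3, O 2, S 2, halogen 1):
  atom 1: O, bond orders sum to 2 (valence 2) → 0 H
  atom 2: C, bond orders sum to 4 (valence 4) → 0 H
  atom 3: N, bond orders sum to 1 (valence 3) → 2 H
  atom 4: C, bond orders sum to 2 (valence 4) → 2 H
  atom 5: C, bond orders sum to 2 (valence 4) → 2 H
  atom 6: C, bond orders sum to 4 (valence 4) → 0 H
  atom 7: C, bond orders sum to 4 (valence 4) → 0 H
  atom 8: C, bond orders sum to 4 (valence 4) → 0 H
  atom 9: O, bond orders sum to 2 (valence 2) → 0 H
  atom 10: O with explicit H count 1
  atom 11: C, bond orders sum to 4 (valence 4) → 0 H
  atom 12: F (halogen, monovalent) → 0 H
  atom 13: C, bond orders sum to 4 (valence 4) → 0 H
  atom 14: C, bond orders sum to 3 (valence 4) → 1 H
  atom 15: C, bond orders sum to 3 (valence 4) → 1 H
  atom 16: C, bond orders sum to 4 (valence 4) → 0 H
  atom 17: O, bond orders sum to 1 (valence 2) → 1 H
  atom 18: O, bond orders sum to 2 (valence 2) → 0 H
Totals → C:11, H:10, F:1, N:1, O:5.

C11H10FNO5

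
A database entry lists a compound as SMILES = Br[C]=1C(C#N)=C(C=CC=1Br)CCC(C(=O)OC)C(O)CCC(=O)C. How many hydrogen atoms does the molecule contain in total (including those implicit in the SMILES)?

Walk through each heavy atom and fill implicit hydrogens from standard valence (C 4, N 3, O 2, S 2, halogen 1):
  atom 1: Br (halogen, monovalent) → 0 H
  atom 2: C with explicit H count 0
  atom 3: C, bond orders sum to 4 (valence 4) → 0 H
  atom 4: C, bond orders sum to 4 (valence 4) → 0 H
  atom 5: N, bond orders sum to 3 (valence 3) → 0 H
  atom 6: C, bond orders sum to 4 (valence 4) → 0 H
  atom 7: C, bond orders sum to 3 (valence 4) → 1 H
  atom 8: C, bond orders sum to 3 (valence 4) → 1 H
  atom 9: C, bond orders sum to 4 (valence 4) → 0 H
  atom 10: Br (halogen, monovalent) → 0 H
  atom 11: C, bond orders sum to 2 (valence 4) → 2 H
  atom 12: C, bond orders sum to 2 (valence 4) → 2 H
  atom 13: C, bond orders sum to 3 (valence 4) → 1 H
  atom 14: C, bond orders sum to 4 (valence 4) → 0 H
  atom 15: O, bond orders sum to 2 (valence 2) → 0 H
  atom 16: O, bond orders sum to 2 (valence 2) → 0 H
  atom 17: C, bond orders sum to 1 (valence 4) → 3 H
  atom 18: C, bond orders sum to 3 (valence 4) → 1 H
  atom 19: O, bond orders sum to 1 (valence 2) → 1 H
  atom 20: C, bond orders sum to 2 (valence 4) → 2 H
  atom 21: C, bond orders sum to 2 (valence 4) → 2 H
  atom 22: C, bond orders sum to 4 (valence 4) → 0 H
  atom 23: O, bond orders sum to 2 (valence 2) → 0 H
  atom 24: C, bond orders sum to 1 (valence 4) → 3 H
Total hydrogens: 19.

19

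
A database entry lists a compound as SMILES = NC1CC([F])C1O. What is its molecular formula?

C4H8FNO

Walk through each heavy atom and fill implicit hydrogens from standard valence (C 4, N 3, O 2, S 2, halogen 1):
  atom 1: N, bond orders sum to 1 (valence 3) → 2 H
  atom 2: C, bond orders sum to 3 (valence 4) → 1 H
  atom 3: C, bond orders sum to 2 (valence 4) → 2 H
  atom 4: C, bond orders sum to 3 (valence 4) → 1 H
  atom 5: F with explicit H count 0
  atom 6: C, bond orders sum to 3 (valence 4) → 1 H
  atom 7: O, bond orders sum to 1 (valence 2) → 1 H
Totals → C:4, H:8, F:1, N:1, O:1.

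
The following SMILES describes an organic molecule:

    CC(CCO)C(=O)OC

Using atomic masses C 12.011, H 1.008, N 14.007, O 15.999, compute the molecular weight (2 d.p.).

First, the molecular formula is C6H12O3 (counting implicit H from valence).
  C: 6 × 12.011 = 72.066
  H: 12 × 1.008 = 12.096
  O: 3 × 15.999 = 47.997
Sum: 6×12.011 + 12×1.008 + 3×15.999 = 132.159 → 132.16 g/mol.

132.16 g/mol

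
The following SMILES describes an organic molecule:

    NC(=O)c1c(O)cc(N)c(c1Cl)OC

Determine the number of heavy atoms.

Every atom symbol written in the SMILES (organic subset) is one heavy atom; implicit H are not written.
Heavy atoms by element → C:8, Cl:1, N:2, O:3.
Total: 14.

14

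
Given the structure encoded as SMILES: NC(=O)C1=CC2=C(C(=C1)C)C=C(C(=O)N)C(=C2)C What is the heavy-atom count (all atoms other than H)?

18

Every atom symbol written in the SMILES (organic subset) is one heavy atom; implicit H are not written.
Heavy atoms by element → C:14, N:2, O:2.
Total: 18.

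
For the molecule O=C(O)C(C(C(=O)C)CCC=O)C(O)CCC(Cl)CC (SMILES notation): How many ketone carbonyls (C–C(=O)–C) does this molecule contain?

The ketone motif appears at heavy-atom position 6 in the SMILES.
Other groups present: 1 aldehyde, 1 carboxylic acid, 1 hydroxyl.
Ketone count: 1.

1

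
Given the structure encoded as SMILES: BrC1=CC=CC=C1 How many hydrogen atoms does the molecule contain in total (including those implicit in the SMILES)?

5

Walk through each heavy atom and fill implicit hydrogens from standard valence (C 4, N 3, O 2, S 2, halogen 1):
  atom 1: Br (halogen, monovalent) → 0 H
  atom 2: C, bond orders sum to 4 (valence 4) → 0 H
  atom 3: C, bond orders sum to 3 (valence 4) → 1 H
  atom 4: C, bond orders sum to 3 (valence 4) → 1 H
  atom 5: C, bond orders sum to 3 (valence 4) → 1 H
  atom 6: C, bond orders sum to 3 (valence 4) → 1 H
  atom 7: C, bond orders sum to 3 (valence 4) → 1 H
Total hydrogens: 5.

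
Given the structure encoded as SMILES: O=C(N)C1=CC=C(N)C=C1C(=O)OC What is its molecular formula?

C9H10N2O3

Walk through each heavy atom and fill implicit hydrogens from standard valence (C 4, N 3, O 2, S 2, halogen 1):
  atom 1: O, bond orders sum to 2 (valence 2) → 0 H
  atom 2: C, bond orders sum to 4 (valence 4) → 0 H
  atom 3: N, bond orders sum to 1 (valence 3) → 2 H
  atom 4: C, bond orders sum to 4 (valence 4) → 0 H
  atom 5: C, bond orders sum to 3 (valence 4) → 1 H
  atom 6: C, bond orders sum to 3 (valence 4) → 1 H
  atom 7: C, bond orders sum to 4 (valence 4) → 0 H
  atom 8: N, bond orders sum to 1 (valence 3) → 2 H
  atom 9: C, bond orders sum to 3 (valence 4) → 1 H
  atom 10: C, bond orders sum to 4 (valence 4) → 0 H
  atom 11: C, bond orders sum to 4 (valence 4) → 0 H
  atom 12: O, bond orders sum to 2 (valence 2) → 0 H
  atom 13: O, bond orders sum to 2 (valence 2) → 0 H
  atom 14: C, bond orders sum to 1 (valence 4) → 3 H
Totals → C:9, H:10, N:2, O:3.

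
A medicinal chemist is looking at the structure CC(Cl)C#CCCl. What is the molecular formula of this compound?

Walk through each heavy atom and fill implicit hydrogens from standard valence (C 4, N 3, O 2, S 2, halogen 1):
  atom 1: C, bond orders sum to 1 (valence 4) → 3 H
  atom 2: C, bond orders sum to 3 (valence 4) → 1 H
  atom 3: Cl (halogen, monovalent) → 0 H
  atom 4: C, bond orders sum to 4 (valence 4) → 0 H
  atom 5: C, bond orders sum to 4 (valence 4) → 0 H
  atom 6: C, bond orders sum to 2 (valence 4) → 2 H
  atom 7: Cl (halogen, monovalent) → 0 H
Totals → C:5, H:6, Cl:2.

C5H6Cl2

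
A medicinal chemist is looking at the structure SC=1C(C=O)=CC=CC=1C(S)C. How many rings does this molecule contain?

In SMILES, each pair of matching ring-closure digits denotes one ring-closing bond; the number of such bonds equals the number of independent rings.
Ring-closure bonds here: 1.

1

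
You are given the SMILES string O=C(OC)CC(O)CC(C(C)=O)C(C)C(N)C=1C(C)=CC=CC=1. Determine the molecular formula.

Walk through each heavy atom and fill implicit hydrogens from standard valence (C 4, N 3, O 2, S 2, halogen 1):
  atom 1: O, bond orders sum to 2 (valence 2) → 0 H
  atom 2: C, bond orders sum to 4 (valence 4) → 0 H
  atom 3: O, bond orders sum to 2 (valence 2) → 0 H
  atom 4: C, bond orders sum to 1 (valence 4) → 3 H
  atom 5: C, bond orders sum to 2 (valence 4) → 2 H
  atom 6: C, bond orders sum to 3 (valence 4) → 1 H
  atom 7: O, bond orders sum to 1 (valence 2) → 1 H
  atom 8: C, bond orders sum to 2 (valence 4) → 2 H
  atom 9: C, bond orders sum to 3 (valence 4) → 1 H
  atom 10: C, bond orders sum to 4 (valence 4) → 0 H
  atom 11: C, bond orders sum to 1 (valence 4) → 3 H
  atom 12: O, bond orders sum to 2 (valence 2) → 0 H
  atom 13: C, bond orders sum to 3 (valence 4) → 1 H
  atom 14: C, bond orders sum to 1 (valence 4) → 3 H
  atom 15: C, bond orders sum to 3 (valence 4) → 1 H
  atom 16: N, bond orders sum to 1 (valence 3) → 2 H
  atom 17: C, bond orders sum to 4 (valence 4) → 0 H
  atom 18: C, bond orders sum to 4 (valence 4) → 0 H
  atom 19: C, bond orders sum to 1 (valence 4) → 3 H
  atom 20: C, bond orders sum to 3 (valence 4) → 1 H
  atom 21: C, bond orders sum to 3 (valence 4) → 1 H
  atom 22: C, bond orders sum to 3 (valence 4) → 1 H
  atom 23: C, bond orders sum to 3 (valence 4) → 1 H
Totals → C:18, H:27, N:1, O:4.
In Hill order: C18H27NO4.

C18H27NO4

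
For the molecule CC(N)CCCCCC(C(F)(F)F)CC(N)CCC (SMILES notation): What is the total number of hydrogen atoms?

Walk through each heavy atom and fill implicit hydrogens from standard valence (C 4, N 3, O 2, S 2, halogen 1):
  atom 1: C, bond orders sum to 1 (valence 4) → 3 H
  atom 2: C, bond orders sum to 3 (valence 4) → 1 H
  atom 3: N, bond orders sum to 1 (valence 3) → 2 H
  atom 4: C, bond orders sum to 2 (valence 4) → 2 H
  atom 5: C, bond orders sum to 2 (valence 4) → 2 H
  atom 6: C, bond orders sum to 2 (valence 4) → 2 H
  atom 7: C, bond orders sum to 2 (valence 4) → 2 H
  atom 8: C, bond orders sum to 2 (valence 4) → 2 H
  atom 9: C, bond orders sum to 3 (valence 4) → 1 H
  atom 10: C, bond orders sum to 4 (valence 4) → 0 H
  atom 11: F (halogen, monovalent) → 0 H
  atom 12: F (halogen, monovalent) → 0 H
  atom 13: F (halogen, monovalent) → 0 H
  atom 14: C, bond orders sum to 2 (valence 4) → 2 H
  atom 15: C, bond orders sum to 3 (valence 4) → 1 H
  atom 16: N, bond orders sum to 1 (valence 3) → 2 H
  atom 17: C, bond orders sum to 2 (valence 4) → 2 H
  atom 18: C, bond orders sum to 2 (valence 4) → 2 H
  atom 19: C, bond orders sum to 1 (valence 4) → 3 H
Total hydrogens: 29.

29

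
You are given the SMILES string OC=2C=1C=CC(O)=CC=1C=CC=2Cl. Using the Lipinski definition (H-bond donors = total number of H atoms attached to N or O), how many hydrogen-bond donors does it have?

Donors: find every N or O and count the H atoms it carries.
  atom 1 (O): bond orders sum to 1 → 1 H
  atom 7 (O): bond orders sum to 1 → 1 H
Lipinski HBD = 2.

2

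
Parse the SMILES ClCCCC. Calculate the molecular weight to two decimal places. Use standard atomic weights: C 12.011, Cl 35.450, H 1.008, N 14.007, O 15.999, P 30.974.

First, the molecular formula is C4H9Cl (counting implicit H from valence).
  C: 4 × 12.011 = 48.044
  Cl: 1 × 35.450 = 35.450
  H: 9 × 1.008 = 9.072
Sum: 4×12.011 + 1×35.450 + 9×1.008 = 92.566 → 92.57 g/mol.

92.57 g/mol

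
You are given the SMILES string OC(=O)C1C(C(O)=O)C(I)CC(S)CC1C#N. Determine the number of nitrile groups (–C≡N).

1

The nitrile motif appears at heavy-atom position 16 in the SMILES.
Other groups present: 2 carboxylic acid, 1 thiol.
Nitrile count: 1.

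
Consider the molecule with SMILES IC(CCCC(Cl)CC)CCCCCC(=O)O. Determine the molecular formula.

Walk through each heavy atom and fill implicit hydrogens from standard valence (C 4, N 3, O 2, S 2, halogen 1):
  atom 1: I (halogen, monovalent) → 0 H
  atom 2: C, bond orders sum to 3 (valence 4) → 1 H
  atom 3: C, bond orders sum to 2 (valence 4) → 2 H
  atom 4: C, bond orders sum to 2 (valence 4) → 2 H
  atom 5: C, bond orders sum to 2 (valence 4) → 2 H
  atom 6: C, bond orders sum to 3 (valence 4) → 1 H
  atom 7: Cl (halogen, monovalent) → 0 H
  atom 8: C, bond orders sum to 2 (valence 4) → 2 H
  atom 9: C, bond orders sum to 1 (valence 4) → 3 H
  atom 10: C, bond orders sum to 2 (valence 4) → 2 H
  atom 11: C, bond orders sum to 2 (valence 4) → 2 H
  atom 12: C, bond orders sum to 2 (valence 4) → 2 H
  atom 13: C, bond orders sum to 2 (valence 4) → 2 H
  atom 14: C, bond orders sum to 2 (valence 4) → 2 H
  atom 15: C, bond orders sum to 4 (valence 4) → 0 H
  atom 16: O, bond orders sum to 2 (valence 2) → 0 H
  atom 17: O, bond orders sum to 1 (valence 2) → 1 H
Totals → C:13, H:24, Cl:1, I:1, O:2.

C13H24ClIO2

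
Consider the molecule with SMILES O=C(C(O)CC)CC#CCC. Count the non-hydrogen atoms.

Every atom symbol written in the SMILES (organic subset) is one heavy atom; implicit H are not written.
Heavy atoms by element → C:9, O:2.
Total: 11.

11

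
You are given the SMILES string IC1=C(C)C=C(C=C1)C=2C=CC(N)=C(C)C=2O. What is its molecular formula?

Walk through each heavy atom and fill implicit hydrogens from standard valence (C 4, N 3, O 2, S 2, halogen 1):
  atom 1: I (halogen, monovalent) → 0 H
  atom 2: C, bond orders sum to 4 (valence 4) → 0 H
  atom 3: C, bond orders sum to 4 (valence 4) → 0 H
  atom 4: C, bond orders sum to 1 (valence 4) → 3 H
  atom 5: C, bond orders sum to 3 (valence 4) → 1 H
  atom 6: C, bond orders sum to 4 (valence 4) → 0 H
  atom 7: C, bond orders sum to 3 (valence 4) → 1 H
  atom 8: C, bond orders sum to 3 (valence 4) → 1 H
  atom 9: C, bond orders sum to 4 (valence 4) → 0 H
  atom 10: C, bond orders sum to 3 (valence 4) → 1 H
  atom 11: C, bond orders sum to 3 (valence 4) → 1 H
  atom 12: C, bond orders sum to 4 (valence 4) → 0 H
  atom 13: N, bond orders sum to 1 (valence 3) → 2 H
  atom 14: C, bond orders sum to 4 (valence 4) → 0 H
  atom 15: C, bond orders sum to 1 (valence 4) → 3 H
  atom 16: C, bond orders sum to 4 (valence 4) → 0 H
  atom 17: O, bond orders sum to 1 (valence 2) → 1 H
Totals → C:14, H:14, I:1, N:1, O:1.
In Hill order: C14H14INO.

C14H14INO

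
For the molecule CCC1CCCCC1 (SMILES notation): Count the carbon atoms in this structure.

Count every carbon token in the SMILES (each C, including those in ring-closure positions and inside branches).
Carbon count: 8.

8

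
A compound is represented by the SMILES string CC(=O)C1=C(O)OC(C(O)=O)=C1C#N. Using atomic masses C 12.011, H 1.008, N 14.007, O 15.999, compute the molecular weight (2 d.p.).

First, the molecular formula is C8H5NO5 (counting implicit H from valence).
  C: 8 × 12.011 = 96.088
  H: 5 × 1.008 = 5.040
  N: 1 × 14.007 = 14.007
  O: 5 × 15.999 = 79.995
Sum: 8×12.011 + 5×1.008 + 1×14.007 + 5×15.999 = 195.130 → 195.13 g/mol.

195.13 g/mol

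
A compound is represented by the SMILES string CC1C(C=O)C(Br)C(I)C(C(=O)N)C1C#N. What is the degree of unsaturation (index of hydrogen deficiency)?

Degree of unsaturation = (number of rings) + (number of π bonds).
Ring closures in the SMILES: 1.
π bonds: 2 double bonds (each 1 DoU), 1 triple bond (each 2 DoU) → 4 DoU from unsaturation.
Total DoU = 1 + 4 = 5.

5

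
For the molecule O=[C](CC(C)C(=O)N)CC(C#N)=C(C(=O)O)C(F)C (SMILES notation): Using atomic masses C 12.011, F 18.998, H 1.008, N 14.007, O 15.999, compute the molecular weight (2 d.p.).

270.26 g/mol

First, the molecular formula is C12H15FN2O4 (counting implicit H from valence).
  C: 12 × 12.011 = 144.132
  F: 1 × 18.998 = 18.998
  H: 15 × 1.008 = 15.120
  N: 2 × 14.007 = 28.014
  O: 4 × 15.999 = 63.996
Sum: 12×12.011 + 1×18.998 + 15×1.008 + 2×14.007 + 4×15.999 = 270.260 → 270.26 g/mol.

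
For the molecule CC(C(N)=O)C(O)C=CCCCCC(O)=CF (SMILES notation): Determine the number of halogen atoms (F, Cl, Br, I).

Halogen atoms appear at heavy-atom position 17 (1×F).
Other groups present: 2 alkene, 1 amide, 2 hydroxyl.
Halogen count: 1.

1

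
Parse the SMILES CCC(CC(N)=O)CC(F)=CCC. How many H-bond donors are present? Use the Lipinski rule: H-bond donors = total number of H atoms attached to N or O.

2

Donors: find every N or O and count the H atoms it carries.
  atom 6 (N): bond orders sum to 1 → 2 H
  atom 7 (O): bond orders sum to 2 → 0 H
Lipinski HBD = 2.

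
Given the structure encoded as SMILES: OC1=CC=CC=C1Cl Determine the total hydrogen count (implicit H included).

Walk through each heavy atom and fill implicit hydrogens from standard valence (C 4, N 3, O 2, S 2, halogen 1):
  atom 1: O, bond orders sum to 1 (valence 2) → 1 H
  atom 2: C, bond orders sum to 4 (valence 4) → 0 H
  atom 3: C, bond orders sum to 3 (valence 4) → 1 H
  atom 4: C, bond orders sum to 3 (valence 4) → 1 H
  atom 5: C, bond orders sum to 3 (valence 4) → 1 H
  atom 6: C, bond orders sum to 3 (valence 4) → 1 H
  atom 7: C, bond orders sum to 4 (valence 4) → 0 H
  atom 8: Cl (halogen, monovalent) → 0 H
Total hydrogens: 5.

5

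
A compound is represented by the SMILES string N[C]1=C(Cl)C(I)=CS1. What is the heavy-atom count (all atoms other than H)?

8

Every atom symbol written in the SMILES (organic subset) is one heavy atom; implicit H are not written.
Heavy atoms by element → C:4, Cl:1, I:1, N:1, S:1.
Total: 8.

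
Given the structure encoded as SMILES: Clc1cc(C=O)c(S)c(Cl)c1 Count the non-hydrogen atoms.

Every atom symbol written in the SMILES (organic subset) is one heavy atom; implicit H are not written.
Heavy atoms by element → C:7, Cl:2, O:1, S:1.
Total: 11.

11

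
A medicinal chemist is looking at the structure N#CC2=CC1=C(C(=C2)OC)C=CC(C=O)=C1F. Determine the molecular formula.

Walk through each heavy atom and fill implicit hydrogens from standard valence (C 4, N 3, O 2, S 2, halogen 1):
  atom 1: N, bond orders sum to 3 (valence 3) → 0 H
  atom 2: C, bond orders sum to 4 (valence 4) → 0 H
  atom 3: C, bond orders sum to 4 (valence 4) → 0 H
  atom 4: C, bond orders sum to 3 (valence 4) → 1 H
  atom 5: C, bond orders sum to 4 (valence 4) → 0 H
  atom 6: C, bond orders sum to 4 (valence 4) → 0 H
  atom 7: C, bond orders sum to 4 (valence 4) → 0 H
  atom 8: C, bond orders sum to 3 (valence 4) → 1 H
  atom 9: O, bond orders sum to 2 (valence 2) → 0 H
  atom 10: C, bond orders sum to 1 (valence 4) → 3 H
  atom 11: C, bond orders sum to 3 (valence 4) → 1 H
  atom 12: C, bond orders sum to 3 (valence 4) → 1 H
  atom 13: C, bond orders sum to 4 (valence 4) → 0 H
  atom 14: C, bond orders sum to 3 (valence 4) → 1 H
  atom 15: O, bond orders sum to 2 (valence 2) → 0 H
  atom 16: C, bond orders sum to 4 (valence 4) → 0 H
  atom 17: F (halogen, monovalent) → 0 H
Totals → C:13, H:8, F:1, N:1, O:2.

C13H8FNO2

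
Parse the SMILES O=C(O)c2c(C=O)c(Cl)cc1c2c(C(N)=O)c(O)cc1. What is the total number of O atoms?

5

Scan the SMILES for O atoms (remember two-letter symbols like Cl and Br are single atoms).
Oxygen count: 5.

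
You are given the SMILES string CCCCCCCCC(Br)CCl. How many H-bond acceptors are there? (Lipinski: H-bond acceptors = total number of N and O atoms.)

N atoms: 0; O atoms: 0.
Lipinski HBA = 0 + 0 = 0.

0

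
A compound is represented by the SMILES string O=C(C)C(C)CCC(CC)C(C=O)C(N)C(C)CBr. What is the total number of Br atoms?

Scan the SMILES for Br atoms (remember two-letter symbols like Cl and Br are single atoms).
Bromine count: 1.

1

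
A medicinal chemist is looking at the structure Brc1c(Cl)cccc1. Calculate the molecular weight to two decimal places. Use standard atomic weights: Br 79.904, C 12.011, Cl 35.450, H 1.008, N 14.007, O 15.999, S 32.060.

First, the molecular formula is C6H4BrCl (counting implicit H from valence).
  Br: 1 × 79.904 = 79.904
  C: 6 × 12.011 = 72.066
  Cl: 1 × 35.450 = 35.450
  H: 4 × 1.008 = 4.032
Sum: 1×79.904 + 6×12.011 + 1×35.450 + 4×1.008 = 191.452 → 191.45 g/mol.

191.45 g/mol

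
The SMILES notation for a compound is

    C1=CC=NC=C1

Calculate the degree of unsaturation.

Molecular formula: C5H5N.
DoU = (2C + 2 + N − H − X) / 2, where X is the halogen count and O/S are ignored.
    = (2·5 + 2 + 1 − 5 − 0) / 2 = 8 / 2 = 4.

4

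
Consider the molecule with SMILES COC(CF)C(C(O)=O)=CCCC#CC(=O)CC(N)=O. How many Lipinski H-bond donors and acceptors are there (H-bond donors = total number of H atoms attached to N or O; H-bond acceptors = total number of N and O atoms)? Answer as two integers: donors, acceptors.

Donors: find every N or O and count the H atoms it carries.
  atom 2 (O): bond orders sum to 2 → 0 H
  atom 8 (O): bond orders sum to 1 → 1 H
  atom 9 (O): bond orders sum to 2 → 0 H
  atom 16 (O): bond orders sum to 2 → 0 H
  atom 19 (N): bond orders sum to 1 → 2 H
  atom 20 (O): bond orders sum to 2 → 0 H
Lipinski HBD = 3.
Acceptors: N atoms = 1, O atoms = 5 → HBA = 6.

3, 6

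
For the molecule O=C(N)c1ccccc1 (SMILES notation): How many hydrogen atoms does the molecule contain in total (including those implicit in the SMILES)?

7

Walk through each heavy atom and fill implicit hydrogens from standard valence (C 4, N 3, O 2, S 2, halogen 1); for lowercase aromatic atoms, an aromatic c carries 1 H when it has two neighbours and 0 H with three, and aromatic n carries 0 H:
  atom 1: O, bond orders sum to 2 (valence 2) → 0 H
  atom 2: C, bond orders sum to 4 (valence 4) → 0 H
  atom 3: N, bond orders sum to 1 (valence 3) → 2 H
  atom 4: aromatic c, 3 neighbours → 0 H
  atom 5: aromatic c, 2 neighbours → 1 H
  atom 6: aromatic c, 2 neighbours → 1 H
  atom 7: aromatic c, 2 neighbours → 1 H
  atom 8: aromatic c, 2 neighbours → 1 H
  atom 9: aromatic c, 2 neighbours → 1 H
Total hydrogens: 7.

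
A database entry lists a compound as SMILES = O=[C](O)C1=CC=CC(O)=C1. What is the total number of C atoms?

Count every carbon token in the SMILES (each C, including those in ring-closure positions and inside branches).
Carbon count: 7.

7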